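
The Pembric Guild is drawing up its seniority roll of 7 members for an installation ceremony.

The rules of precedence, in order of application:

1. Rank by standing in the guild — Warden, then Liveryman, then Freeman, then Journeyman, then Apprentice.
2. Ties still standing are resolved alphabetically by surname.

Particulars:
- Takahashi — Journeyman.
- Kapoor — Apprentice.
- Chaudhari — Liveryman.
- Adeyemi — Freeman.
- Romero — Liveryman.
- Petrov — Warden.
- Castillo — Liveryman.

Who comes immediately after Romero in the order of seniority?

Adeyemi

By standing in the guild: Petrov (Warden); then Castillo, Chaudhari and Romero (Liveryman); then Adeyemi (Freeman); then Takahashi (Journeyman); then Kapoor (Apprentice).
Among Castillo, Chaudhari and Romero, alphabetically by surname: Castillo before Chaudhari before Romero.
Order: Petrov, Castillo, Chaudhari, Romero, Adeyemi, Takahashi, Kapoor.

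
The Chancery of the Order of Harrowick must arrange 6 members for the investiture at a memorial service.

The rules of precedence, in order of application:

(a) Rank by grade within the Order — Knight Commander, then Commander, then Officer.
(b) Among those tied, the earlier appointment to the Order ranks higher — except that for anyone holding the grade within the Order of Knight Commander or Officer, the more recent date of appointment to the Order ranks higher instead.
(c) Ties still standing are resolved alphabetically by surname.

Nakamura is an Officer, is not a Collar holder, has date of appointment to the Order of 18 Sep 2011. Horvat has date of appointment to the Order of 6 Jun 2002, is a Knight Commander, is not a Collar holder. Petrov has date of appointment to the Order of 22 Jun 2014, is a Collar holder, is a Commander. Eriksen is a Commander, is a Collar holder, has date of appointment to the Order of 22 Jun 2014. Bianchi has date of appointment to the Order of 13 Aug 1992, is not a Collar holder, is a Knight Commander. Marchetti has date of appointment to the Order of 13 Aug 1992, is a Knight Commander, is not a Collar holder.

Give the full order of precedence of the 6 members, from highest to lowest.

Horvat, Bianchi, Marchetti, Eriksen, Petrov, Nakamura

By grade within the Order: Horvat, Bianchi and Marchetti (Knight Commander); then Eriksen and Petrov (Commander); then Nakamura (Officer).
Among Horvat, Bianchi and Marchetti, by date of appointment to the Order (later first) (reversed rule for this group): Horvat (6 Jun 2002) before Bianchi and Marchetti (13 Aug 1992).
Among Bianchi and Marchetti, alphabetically by surname: Bianchi before Marchetti.
Eriksen and Petrov both have date of appointment to the Order 22 Jun 2014, so the next rule applies.
Among Eriksen and Petrov, alphabetically by surname: Eriksen before Petrov.
Full order: Horvat, Bianchi, Marchetti, Eriksen, Petrov, Nakamura.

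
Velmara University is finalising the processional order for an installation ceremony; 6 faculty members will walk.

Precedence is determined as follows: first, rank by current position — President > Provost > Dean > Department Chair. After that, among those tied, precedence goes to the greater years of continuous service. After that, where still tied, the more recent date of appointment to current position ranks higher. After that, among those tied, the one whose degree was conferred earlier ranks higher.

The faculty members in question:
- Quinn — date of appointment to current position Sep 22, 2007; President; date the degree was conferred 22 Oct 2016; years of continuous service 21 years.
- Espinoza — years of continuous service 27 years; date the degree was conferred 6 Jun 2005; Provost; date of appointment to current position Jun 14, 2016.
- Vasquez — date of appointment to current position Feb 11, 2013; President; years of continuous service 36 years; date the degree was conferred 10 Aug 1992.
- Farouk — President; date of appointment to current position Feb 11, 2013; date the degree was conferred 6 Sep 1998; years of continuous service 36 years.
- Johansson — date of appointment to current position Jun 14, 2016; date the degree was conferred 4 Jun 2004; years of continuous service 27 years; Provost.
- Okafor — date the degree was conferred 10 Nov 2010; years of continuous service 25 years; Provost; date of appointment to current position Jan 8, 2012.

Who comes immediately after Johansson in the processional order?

Espinoza

By current position: Vasquez, Farouk and Quinn (President); then Johansson, Espinoza and Okafor (Provost).
Among Vasquez, Farouk and Quinn, by years of continuous service (higher first): Vasquez and Farouk (36 years) before Quinn (21 years).
Vasquez and Farouk both have date of appointment to current position Feb 11, 2013, so the next rule applies.
Among Vasquez and Farouk, by date the degree was conferred (earlier first): Vasquez (10 Aug 1992) before Farouk (6 Sep 1998).
Among Johansson, Espinoza and Okafor, by years of continuous service (higher first): Johansson and Espinoza (27 years) before Okafor (25 years).
Johansson and Espinoza both have date of appointment to current position Jun 14, 2016, so the next rule applies.
Among Johansson and Espinoza, by date the degree was conferred (earlier first): Johansson (4 Jun 2004) before Espinoza (6 Jun 2005).
Order: Vasquez, Farouk, Quinn, Johansson, Espinoza, Okafor.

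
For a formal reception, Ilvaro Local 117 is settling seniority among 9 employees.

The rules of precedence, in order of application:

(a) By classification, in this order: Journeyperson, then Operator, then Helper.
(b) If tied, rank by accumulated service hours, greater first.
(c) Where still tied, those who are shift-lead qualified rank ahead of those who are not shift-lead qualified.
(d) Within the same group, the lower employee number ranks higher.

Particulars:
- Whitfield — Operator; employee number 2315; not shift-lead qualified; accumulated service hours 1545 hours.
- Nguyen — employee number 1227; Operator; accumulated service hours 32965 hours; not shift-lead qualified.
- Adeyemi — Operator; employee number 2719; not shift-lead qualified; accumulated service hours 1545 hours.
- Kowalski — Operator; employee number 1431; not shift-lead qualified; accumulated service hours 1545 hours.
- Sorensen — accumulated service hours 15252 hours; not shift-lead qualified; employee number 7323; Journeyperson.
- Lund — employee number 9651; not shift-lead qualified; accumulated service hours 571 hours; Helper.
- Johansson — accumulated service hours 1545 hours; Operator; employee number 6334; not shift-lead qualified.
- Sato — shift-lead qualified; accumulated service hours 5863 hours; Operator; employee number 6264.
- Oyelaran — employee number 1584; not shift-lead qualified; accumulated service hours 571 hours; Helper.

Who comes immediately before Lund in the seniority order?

Oyelaran

By classification: Sorensen (Journeyperson); then Nguyen, Sato, Kowalski, Whitfield, Adeyemi and Johansson (Operator); then Oyelaran and Lund (Helper).
Among Nguyen, Sato, Kowalski, Whitfield, Adeyemi and Johansson, by accumulated service hours (higher first): Nguyen (32965 hours) before Sato (5863 hours) before Kowalski, Whitfield, Adeyemi and Johansson (1545 hours).
Kowalski, Whitfield, Adeyemi and Johansson are each not shift-lead qualified, so the next rule applies.
Among Kowalski, Whitfield, Adeyemi and Johansson, by employee number (lower first): Kowalski (1431) before Whitfield (2315) before Adeyemi (2719) before Johansson (6334).
Oyelaran and Lund both have accumulated service hours 571 hours, so the next rule applies.
Oyelaran and Lund are each not shift-lead qualified, so the next rule applies.
Among Oyelaran and Lund, by employee number (lower first): Oyelaran (1584) before Lund (9651).
Order: Sorensen, Nguyen, Sato, Kowalski, Whitfield, Adeyemi, Johansson, Oyelaran, Lund.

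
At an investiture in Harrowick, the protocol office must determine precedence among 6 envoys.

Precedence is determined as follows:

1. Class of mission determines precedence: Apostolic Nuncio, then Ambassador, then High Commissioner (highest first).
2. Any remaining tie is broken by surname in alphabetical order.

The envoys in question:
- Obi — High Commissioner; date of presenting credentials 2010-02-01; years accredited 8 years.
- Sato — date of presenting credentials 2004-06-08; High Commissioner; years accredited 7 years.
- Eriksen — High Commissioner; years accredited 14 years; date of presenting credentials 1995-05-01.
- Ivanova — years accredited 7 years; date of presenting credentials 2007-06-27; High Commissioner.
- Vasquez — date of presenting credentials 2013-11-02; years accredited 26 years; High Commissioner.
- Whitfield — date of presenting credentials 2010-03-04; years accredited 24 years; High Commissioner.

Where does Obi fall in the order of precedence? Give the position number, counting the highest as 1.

3

By class of mission: Eriksen, Ivanova, Obi, Sato, Vasquez and Whitfield (High Commissioner).
Among Eriksen, Ivanova, Obi, Sato, Vasquez and Whitfield, alphabetically by surname: Eriksen before Ivanova before Obi before Sato before Vasquez before Whitfield.
Order: Eriksen, Ivanova, Obi, Sato, Vasquez, Whitfield. So position 3.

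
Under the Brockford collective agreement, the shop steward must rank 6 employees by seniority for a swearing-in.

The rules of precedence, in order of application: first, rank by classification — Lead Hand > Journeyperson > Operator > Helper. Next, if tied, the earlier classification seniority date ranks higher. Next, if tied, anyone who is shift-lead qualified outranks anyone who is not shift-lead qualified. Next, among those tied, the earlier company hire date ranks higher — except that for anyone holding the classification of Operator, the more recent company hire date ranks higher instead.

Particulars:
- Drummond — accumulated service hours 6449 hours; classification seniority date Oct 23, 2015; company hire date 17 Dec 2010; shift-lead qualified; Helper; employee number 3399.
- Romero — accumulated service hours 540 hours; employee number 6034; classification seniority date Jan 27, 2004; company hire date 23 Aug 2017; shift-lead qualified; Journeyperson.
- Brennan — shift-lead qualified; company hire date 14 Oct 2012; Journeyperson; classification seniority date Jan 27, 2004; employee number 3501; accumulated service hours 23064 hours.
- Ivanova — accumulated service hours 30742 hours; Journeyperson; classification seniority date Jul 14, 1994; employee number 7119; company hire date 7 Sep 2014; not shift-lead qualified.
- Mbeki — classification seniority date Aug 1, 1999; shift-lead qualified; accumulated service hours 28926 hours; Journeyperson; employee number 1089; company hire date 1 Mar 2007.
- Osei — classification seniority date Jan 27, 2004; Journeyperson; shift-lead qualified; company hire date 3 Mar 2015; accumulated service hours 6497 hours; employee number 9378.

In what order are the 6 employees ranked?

By classification: Ivanova, Mbeki, Brennan, Osei and Romero (Journeyperson); then Drummond (Helper).
Among Ivanova, Mbeki, Brennan, Osei and Romero, by classification seniority date (earlier first): Ivanova (Jul 14, 1994) before Mbeki (Aug 1, 1999) before Brennan, Osei and Romero (Jan 27, 2004).
Brennan, Osei and Romero are each shift-lead qualified, so the next rule applies.
Among Brennan, Osei and Romero, by company hire date (earlier first): Brennan (14 Oct 2012) before Osei (3 Mar 2015) before Romero (23 Aug 2017).
Full order: Ivanova, Mbeki, Brennan, Osei, Romero, Drummond.

Ivanova, Mbeki, Brennan, Osei, Romero, Drummond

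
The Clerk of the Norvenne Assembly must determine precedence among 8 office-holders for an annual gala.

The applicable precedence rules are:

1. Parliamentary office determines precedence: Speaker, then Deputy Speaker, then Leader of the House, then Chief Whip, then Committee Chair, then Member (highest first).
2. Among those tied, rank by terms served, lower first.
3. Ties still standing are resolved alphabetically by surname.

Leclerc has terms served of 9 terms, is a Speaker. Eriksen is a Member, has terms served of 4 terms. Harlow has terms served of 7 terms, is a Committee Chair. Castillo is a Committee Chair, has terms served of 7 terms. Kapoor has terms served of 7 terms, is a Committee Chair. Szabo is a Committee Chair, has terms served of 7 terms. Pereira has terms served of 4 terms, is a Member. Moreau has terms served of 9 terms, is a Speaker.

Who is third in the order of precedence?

Castillo

By parliamentary office: Leclerc and Moreau (Speaker); then Castillo, Harlow, Kapoor and Szabo (Committee Chair); then Eriksen and Pereira (Member).
Leclerc and Moreau both have terms served 9 terms, so the next rule applies.
Among Leclerc and Moreau, alphabetically by surname: Leclerc before Moreau.
Castillo, Harlow, Kapoor and Szabo all have terms served 7 terms, so the next rule applies.
Among Castillo, Harlow, Kapoor and Szabo, alphabetically by surname: Castillo before Harlow before Kapoor before Szabo.
Eriksen and Pereira both have terms served 4 terms, so the next rule applies.
Among Eriksen and Pereira, alphabetically by surname: Eriksen before Pereira.
Order: Leclerc, Moreau, Castillo, Harlow, Kapoor, Szabo, Eriksen, Pereira.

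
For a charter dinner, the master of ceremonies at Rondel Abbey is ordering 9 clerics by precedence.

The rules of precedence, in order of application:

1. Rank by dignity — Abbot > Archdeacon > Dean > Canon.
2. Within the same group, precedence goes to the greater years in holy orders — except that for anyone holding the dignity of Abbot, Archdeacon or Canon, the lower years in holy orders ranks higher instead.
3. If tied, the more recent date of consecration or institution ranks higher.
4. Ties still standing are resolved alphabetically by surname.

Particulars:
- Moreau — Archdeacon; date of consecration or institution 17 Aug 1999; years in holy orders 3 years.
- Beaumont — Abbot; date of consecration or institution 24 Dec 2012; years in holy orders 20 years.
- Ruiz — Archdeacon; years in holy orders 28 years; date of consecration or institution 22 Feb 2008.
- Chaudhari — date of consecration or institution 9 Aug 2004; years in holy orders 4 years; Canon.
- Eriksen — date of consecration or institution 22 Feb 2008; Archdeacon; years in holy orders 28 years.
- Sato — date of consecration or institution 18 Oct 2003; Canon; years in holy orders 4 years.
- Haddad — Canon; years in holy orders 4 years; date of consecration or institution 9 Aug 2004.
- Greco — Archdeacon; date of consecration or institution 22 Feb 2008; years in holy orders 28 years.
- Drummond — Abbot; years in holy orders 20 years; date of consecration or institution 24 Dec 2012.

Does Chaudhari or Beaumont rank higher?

Beaumont

By dignity: Beaumont and Drummond (Abbot); then Moreau, Eriksen, Greco and Ruiz (Archdeacon); then Chaudhari, Haddad and Sato (Canon).
Beaumont and Drummond both have years in holy orders 20 years, so the next rule applies.
Beaumont and Drummond both have date of consecration or institution 24 Dec 2012, so the next rule applies.
Among Beaumont and Drummond, alphabetically by surname: Beaumont before Drummond.
Among Moreau, Eriksen, Greco and Ruiz, by years in holy orders (lower first) (reversed rule for this group): Moreau (3 years) before Eriksen, Greco and Ruiz (28 years).
Eriksen, Greco and Ruiz all have date of consecration or institution 22 Feb 2008, so the next rule applies.
Among Eriksen, Greco and Ruiz, alphabetically by surname: Eriksen before Greco before Ruiz.
Chaudhari, Haddad and Sato all have years in holy orders 4 years, so the next rule applies.
Among Chaudhari, Haddad and Sato, by date of consecration or institution (later first): Chaudhari and Haddad (9 Aug 2004) before Sato (18 Oct 2003).
Among Chaudhari and Haddad, alphabetically by surname: Chaudhari before Haddad.
So Beaumont takes precedence.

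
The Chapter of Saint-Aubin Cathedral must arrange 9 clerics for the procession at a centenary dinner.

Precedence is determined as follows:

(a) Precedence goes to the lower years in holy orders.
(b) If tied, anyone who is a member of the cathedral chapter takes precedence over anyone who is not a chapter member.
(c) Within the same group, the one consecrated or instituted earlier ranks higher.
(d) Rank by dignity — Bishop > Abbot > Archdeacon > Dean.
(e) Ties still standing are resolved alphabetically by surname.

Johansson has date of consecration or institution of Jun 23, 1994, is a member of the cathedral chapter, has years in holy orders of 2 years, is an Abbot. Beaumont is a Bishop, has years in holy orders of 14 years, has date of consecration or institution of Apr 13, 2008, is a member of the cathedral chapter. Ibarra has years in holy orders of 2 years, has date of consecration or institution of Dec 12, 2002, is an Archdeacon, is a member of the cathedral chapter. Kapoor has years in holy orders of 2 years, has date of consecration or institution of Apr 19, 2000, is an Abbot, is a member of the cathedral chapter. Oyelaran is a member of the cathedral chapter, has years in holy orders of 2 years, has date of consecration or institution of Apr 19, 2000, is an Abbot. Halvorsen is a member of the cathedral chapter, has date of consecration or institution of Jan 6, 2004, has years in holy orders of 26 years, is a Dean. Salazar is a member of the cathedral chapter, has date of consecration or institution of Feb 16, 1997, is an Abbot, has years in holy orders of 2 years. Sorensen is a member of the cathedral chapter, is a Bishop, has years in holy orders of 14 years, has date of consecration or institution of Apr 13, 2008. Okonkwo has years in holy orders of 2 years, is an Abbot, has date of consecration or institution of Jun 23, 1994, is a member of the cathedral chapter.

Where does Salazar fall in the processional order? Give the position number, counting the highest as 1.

By years in holy orders (lower first): Johansson, Okonkwo, Salazar, Kapoor, Oyelaran and Ibarra (each 2 years); then Beaumont and Sorensen (both 14 years); then Halvorsen (26 years).
Johansson, Okonkwo, Salazar, Kapoor, Oyelaran and Ibarra are each a member of the cathedral chapter, so the next rule applies.
Among Johansson, Okonkwo, Salazar, Kapoor, Oyelaran and Ibarra, by date of consecration or institution (earlier first): Johansson and Okonkwo (Jun 23, 1994) before Salazar (Feb 16, 1997) before Kapoor and Oyelaran (Apr 19, 2000) before Ibarra (Dec 12, 2002).
Johansson and Okonkwo are each Abbot, so the next rule applies.
Among Johansson and Okonkwo, alphabetically by surname: Johansson before Okonkwo.
Kapoor and Oyelaran are each Abbot, so the next rule applies.
Among Kapoor and Oyelaran, alphabetically by surname: Kapoor before Oyelaran.
Beaumont and Sorensen are each a member of the cathedral chapter, so the next rule applies.
Beaumont and Sorensen both have date of consecration or institution Apr 13, 2008, so the next rule applies.
Beaumont and Sorensen are each Bishop, so the next rule applies.
Among Beaumont and Sorensen, alphabetically by surname: Beaumont before Sorensen.
Order: Johansson, Okonkwo, Salazar, Kapoor, Oyelaran, Ibarra, Beaumont, Sorensen, Halvorsen. So position 3.

3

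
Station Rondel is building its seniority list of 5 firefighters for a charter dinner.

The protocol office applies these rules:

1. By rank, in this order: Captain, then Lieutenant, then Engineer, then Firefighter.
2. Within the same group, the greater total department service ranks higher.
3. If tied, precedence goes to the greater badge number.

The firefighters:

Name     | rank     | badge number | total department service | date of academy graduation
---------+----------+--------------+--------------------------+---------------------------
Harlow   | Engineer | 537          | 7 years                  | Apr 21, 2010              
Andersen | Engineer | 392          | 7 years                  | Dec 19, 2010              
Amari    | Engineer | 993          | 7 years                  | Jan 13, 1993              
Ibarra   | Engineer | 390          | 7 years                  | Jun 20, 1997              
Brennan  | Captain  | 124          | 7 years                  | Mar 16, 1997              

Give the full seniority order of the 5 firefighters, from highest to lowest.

Brennan, Amari, Harlow, Andersen, Ibarra

By rank: Brennan (Captain); then Amari, Harlow, Andersen and Ibarra (Engineer).
Amari, Harlow, Andersen and Ibarra all have total department service 7 years, so the next rule applies.
Among Amari, Harlow, Andersen and Ibarra, by badge number (higher first): Amari (993) before Harlow (537) before Andersen (392) before Ibarra (390).
Full order: Brennan, Amari, Harlow, Andersen, Ibarra.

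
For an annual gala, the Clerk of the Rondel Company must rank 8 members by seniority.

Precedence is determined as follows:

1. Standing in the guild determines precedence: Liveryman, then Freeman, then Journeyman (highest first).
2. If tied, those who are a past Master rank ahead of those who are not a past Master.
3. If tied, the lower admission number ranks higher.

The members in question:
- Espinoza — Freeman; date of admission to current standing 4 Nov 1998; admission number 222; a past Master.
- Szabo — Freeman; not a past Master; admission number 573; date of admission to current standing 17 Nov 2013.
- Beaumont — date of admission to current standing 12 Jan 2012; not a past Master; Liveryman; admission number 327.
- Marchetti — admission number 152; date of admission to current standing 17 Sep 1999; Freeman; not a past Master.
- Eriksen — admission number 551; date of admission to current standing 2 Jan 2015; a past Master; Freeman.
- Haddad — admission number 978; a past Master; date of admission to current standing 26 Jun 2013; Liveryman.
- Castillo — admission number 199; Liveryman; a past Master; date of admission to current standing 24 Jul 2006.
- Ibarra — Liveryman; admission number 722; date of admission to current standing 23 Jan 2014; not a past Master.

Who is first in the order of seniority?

Castillo

By standing in the guild: Castillo, Haddad, Beaumont and Ibarra (Liveryman); then Espinoza, Eriksen, Marchetti and Szabo (Freeman).
Among Castillo, Haddad, Beaumont and Ibarra, a past Master before not a past Master: Castillo and Haddad (a past Master) before Beaumont and Ibarra (not a past Master).
Among Castillo and Haddad, by admission number (lower first): Castillo (199) before Haddad (978).
Among Beaumont and Ibarra, by admission number (lower first): Beaumont (327) before Ibarra (722).
Among Espinoza, Eriksen, Marchetti and Szabo, a past Master before not a past Master: Espinoza and Eriksen (a past Master) before Marchetti and Szabo (not a past Master).
Among Espinoza and Eriksen, by admission number (lower first): Espinoza (222) before Eriksen (551).
Among Marchetti and Szabo, by admission number (lower first): Marchetti (152) before Szabo (573).
Order: Castillo, Haddad, Beaumont, Ibarra, Espinoza, Eriksen, Marchetti, Szabo.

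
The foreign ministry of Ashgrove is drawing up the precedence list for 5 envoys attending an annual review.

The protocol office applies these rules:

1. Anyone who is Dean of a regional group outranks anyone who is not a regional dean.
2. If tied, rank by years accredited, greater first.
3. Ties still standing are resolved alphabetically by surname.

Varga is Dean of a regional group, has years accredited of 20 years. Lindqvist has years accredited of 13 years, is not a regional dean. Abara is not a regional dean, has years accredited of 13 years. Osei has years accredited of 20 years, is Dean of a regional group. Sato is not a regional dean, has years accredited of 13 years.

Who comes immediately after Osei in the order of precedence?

By the first rule: Osei and Varga (both Dean of a regional group); then Abara, Lindqvist and Sato (each not a regional dean).
Osei and Varga both have years accredited 20 years, so the next rule applies.
Among Osei and Varga, alphabetically by surname: Osei before Varga.
Abara, Lindqvist and Sato all have years accredited 13 years, so the next rule applies.
Among Abara, Lindqvist and Sato, alphabetically by surname: Abara before Lindqvist before Sato.
Order: Osei, Varga, Abara, Lindqvist, Sato.

Varga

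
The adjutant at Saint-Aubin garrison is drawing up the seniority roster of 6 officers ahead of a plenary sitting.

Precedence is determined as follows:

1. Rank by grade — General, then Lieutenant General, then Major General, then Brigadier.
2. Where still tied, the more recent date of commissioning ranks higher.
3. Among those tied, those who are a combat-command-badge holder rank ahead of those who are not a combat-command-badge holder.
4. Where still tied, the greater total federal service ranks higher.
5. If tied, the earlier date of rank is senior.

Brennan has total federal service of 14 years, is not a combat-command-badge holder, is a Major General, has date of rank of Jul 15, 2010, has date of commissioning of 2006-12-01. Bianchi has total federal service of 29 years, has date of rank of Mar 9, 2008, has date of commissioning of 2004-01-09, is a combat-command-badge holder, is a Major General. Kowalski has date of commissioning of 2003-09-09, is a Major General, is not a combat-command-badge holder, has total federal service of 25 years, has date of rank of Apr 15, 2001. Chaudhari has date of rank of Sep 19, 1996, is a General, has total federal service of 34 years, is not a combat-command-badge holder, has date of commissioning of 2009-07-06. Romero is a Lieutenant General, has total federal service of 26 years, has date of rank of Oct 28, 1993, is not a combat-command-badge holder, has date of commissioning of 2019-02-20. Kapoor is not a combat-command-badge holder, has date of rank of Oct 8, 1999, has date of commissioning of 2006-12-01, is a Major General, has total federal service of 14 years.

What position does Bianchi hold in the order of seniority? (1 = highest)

By grade: Chaudhari (General); then Romero (Lieutenant General); then Kapoor, Brennan, Bianchi and Kowalski (Major General).
Among Kapoor, Brennan, Bianchi and Kowalski, by date of commissioning (later first): Kapoor and Brennan (2006-12-01) before Bianchi (2004-01-09) before Kowalski (2003-09-09).
Kapoor and Brennan are each not a combat-command-badge holder, so the next rule applies.
Kapoor and Brennan both have total federal service 14 years, so the next rule applies.
Among Kapoor and Brennan, by date of rank (earlier first): Kapoor (Oct 8, 1999) before Brennan (Jul 15, 2010).
Order: Chaudhari, Romero, Kapoor, Brennan, Bianchi, Kowalski. So position 5.

5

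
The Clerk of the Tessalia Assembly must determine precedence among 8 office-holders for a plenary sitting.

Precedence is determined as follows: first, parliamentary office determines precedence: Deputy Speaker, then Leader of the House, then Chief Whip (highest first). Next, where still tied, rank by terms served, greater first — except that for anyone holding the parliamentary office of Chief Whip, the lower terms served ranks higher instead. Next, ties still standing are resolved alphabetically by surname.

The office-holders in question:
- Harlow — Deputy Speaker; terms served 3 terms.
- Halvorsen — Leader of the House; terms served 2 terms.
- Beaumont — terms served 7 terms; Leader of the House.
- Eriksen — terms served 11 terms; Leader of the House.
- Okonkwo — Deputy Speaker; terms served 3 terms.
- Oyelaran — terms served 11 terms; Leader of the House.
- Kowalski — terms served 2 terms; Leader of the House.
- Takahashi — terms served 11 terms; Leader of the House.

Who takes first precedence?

Harlow

By parliamentary office: Harlow and Okonkwo (Deputy Speaker); then Eriksen, Oyelaran, Takahashi, Beaumont, Halvorsen and Kowalski (Leader of the House).
Harlow and Okonkwo both have terms served 3 terms, so the next rule applies.
Among Harlow and Okonkwo, alphabetically by surname: Harlow before Okonkwo.
Among Eriksen, Oyelaran, Takahashi, Beaumont, Halvorsen and Kowalski, by terms served (higher first): Eriksen, Oyelaran and Takahashi (11 terms) before Beaumont (7 terms) before Halvorsen and Kowalski (2 terms).
Among Eriksen, Oyelaran and Takahashi, alphabetically by surname: Eriksen before Oyelaran before Takahashi.
Among Halvorsen and Kowalski, alphabetically by surname: Halvorsen before Kowalski.
Order: Harlow, Okonkwo, Eriksen, Oyelaran, Takahashi, Beaumont, Halvorsen, Kowalski.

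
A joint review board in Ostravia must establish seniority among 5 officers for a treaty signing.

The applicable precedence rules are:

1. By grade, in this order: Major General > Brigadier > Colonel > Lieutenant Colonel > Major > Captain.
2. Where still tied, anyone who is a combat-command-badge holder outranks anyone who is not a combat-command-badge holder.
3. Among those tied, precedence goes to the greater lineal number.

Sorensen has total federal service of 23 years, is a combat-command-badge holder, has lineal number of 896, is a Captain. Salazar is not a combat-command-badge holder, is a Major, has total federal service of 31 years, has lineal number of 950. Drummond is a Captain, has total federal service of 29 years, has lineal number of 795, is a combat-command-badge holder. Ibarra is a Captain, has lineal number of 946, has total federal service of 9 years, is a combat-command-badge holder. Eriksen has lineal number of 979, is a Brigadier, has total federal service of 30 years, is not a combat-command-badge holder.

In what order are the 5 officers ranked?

Eriksen, Salazar, Ibarra, Sorensen, Drummond

By grade: Eriksen (Brigadier); then Salazar (Major); then Ibarra, Sorensen and Drummond (Captain).
Ibarra, Sorensen and Drummond are each a combat-command-badge holder, so the next rule applies.
Among Ibarra, Sorensen and Drummond, by lineal number (higher first): Ibarra (946) before Sorensen (896) before Drummond (795).
Full order: Eriksen, Salazar, Ibarra, Sorensen, Drummond.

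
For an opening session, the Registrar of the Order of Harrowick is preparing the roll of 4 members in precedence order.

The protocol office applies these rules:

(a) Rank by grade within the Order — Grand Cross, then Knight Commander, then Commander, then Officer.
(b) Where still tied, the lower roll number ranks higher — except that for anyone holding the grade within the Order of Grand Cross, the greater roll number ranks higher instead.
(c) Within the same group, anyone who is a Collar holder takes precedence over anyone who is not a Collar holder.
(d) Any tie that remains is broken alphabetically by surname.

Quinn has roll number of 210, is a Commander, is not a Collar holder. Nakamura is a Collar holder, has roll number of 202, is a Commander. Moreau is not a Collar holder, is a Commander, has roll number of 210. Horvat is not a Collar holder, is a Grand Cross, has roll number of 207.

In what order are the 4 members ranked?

By grade within the Order: Horvat (Grand Cross); then Nakamura, Moreau and Quinn (Commander).
Among Nakamura, Moreau and Quinn, by roll number (lower first): Nakamura (202) before Moreau and Quinn (210).
Moreau and Quinn are each not a Collar holder, so the next rule applies.
Among Moreau and Quinn, alphabetically by surname: Moreau before Quinn.
Full order: Horvat, Nakamura, Moreau, Quinn.

Horvat, Nakamura, Moreau, Quinn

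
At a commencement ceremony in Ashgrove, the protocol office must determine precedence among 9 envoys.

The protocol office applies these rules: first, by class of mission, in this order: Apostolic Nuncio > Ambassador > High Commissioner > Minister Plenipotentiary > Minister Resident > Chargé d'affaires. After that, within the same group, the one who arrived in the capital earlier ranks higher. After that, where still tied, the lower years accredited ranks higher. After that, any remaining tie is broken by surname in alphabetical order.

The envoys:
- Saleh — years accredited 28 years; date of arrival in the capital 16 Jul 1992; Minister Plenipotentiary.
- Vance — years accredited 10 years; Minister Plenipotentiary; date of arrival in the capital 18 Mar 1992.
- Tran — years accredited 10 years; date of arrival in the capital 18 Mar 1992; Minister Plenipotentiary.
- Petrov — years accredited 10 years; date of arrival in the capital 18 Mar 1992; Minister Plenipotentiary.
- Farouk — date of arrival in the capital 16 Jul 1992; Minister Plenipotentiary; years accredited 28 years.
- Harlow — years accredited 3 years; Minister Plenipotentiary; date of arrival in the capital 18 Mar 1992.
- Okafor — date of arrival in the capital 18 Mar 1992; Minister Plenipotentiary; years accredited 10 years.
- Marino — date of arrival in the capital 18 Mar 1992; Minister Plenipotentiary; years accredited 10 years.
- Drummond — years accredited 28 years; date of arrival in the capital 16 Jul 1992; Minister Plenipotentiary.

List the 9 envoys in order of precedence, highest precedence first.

Harlow, Marino, Okafor, Petrov, Tran, Vance, Drummond, Farouk, Saleh

By class of mission: Harlow, Marino, Okafor, Petrov, Tran, Vance, Drummond, Farouk and Saleh (Minister Plenipotentiary).
Among Harlow, Marino, Okafor, Petrov, Tran, Vance, Drummond, Farouk and Saleh, by date of arrival in the capital (earlier first): Harlow, Marino, Okafor, Petrov, Tran and Vance (18 Mar 1992) before Drummond, Farouk and Saleh (16 Jul 1992).
Among Harlow, Marino, Okafor, Petrov, Tran and Vance, by years accredited (lower first): Harlow (3 years) before Marino, Okafor, Petrov, Tran and Vance (10 years).
Among Marino, Okafor, Petrov, Tran and Vance, alphabetically by surname: Marino before Okafor before Petrov before Tran before Vance.
Drummond, Farouk and Saleh all have years accredited 28 years, so the next rule applies.
Among Drummond, Farouk and Saleh, alphabetically by surname: Drummond before Farouk before Saleh.
Full order: Harlow, Marino, Okafor, Petrov, Tran, Vance, Drummond, Farouk, Saleh.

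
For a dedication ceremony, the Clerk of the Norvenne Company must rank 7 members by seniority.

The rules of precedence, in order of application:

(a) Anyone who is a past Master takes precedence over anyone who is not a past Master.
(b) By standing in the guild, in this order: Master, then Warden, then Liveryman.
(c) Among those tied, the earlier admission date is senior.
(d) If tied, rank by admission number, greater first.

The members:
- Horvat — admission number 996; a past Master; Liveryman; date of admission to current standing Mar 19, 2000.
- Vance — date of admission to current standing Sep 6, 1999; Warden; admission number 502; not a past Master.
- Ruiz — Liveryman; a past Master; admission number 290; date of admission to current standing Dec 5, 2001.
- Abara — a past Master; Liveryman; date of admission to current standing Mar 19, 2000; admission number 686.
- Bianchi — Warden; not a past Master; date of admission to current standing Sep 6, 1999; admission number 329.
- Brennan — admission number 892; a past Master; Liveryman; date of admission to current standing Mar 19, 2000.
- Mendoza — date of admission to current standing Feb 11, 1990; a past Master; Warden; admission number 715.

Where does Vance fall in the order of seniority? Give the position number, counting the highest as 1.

6

By the first rule: Mendoza, Horvat, Brennan, Abara and Ruiz (each a past Master); then Vance and Bianchi (both not a past Master).
Among Mendoza, Horvat, Brennan, Abara and Ruiz, by standing in the guild: Mendoza (Warden) before Horvat, Brennan, Abara and Ruiz (Liveryman).
Among Horvat, Brennan, Abara and Ruiz, by date of admission to current standing (earlier first): Horvat, Brennan and Abara (Mar 19, 2000) before Ruiz (Dec 5, 2001).
Among Horvat, Brennan and Abara, by admission number (higher first): Horvat (996) before Brennan (892) before Abara (686).
Vance and Bianchi are each Warden, so the next rule applies.
Vance and Bianchi both have date of admission to current standing Sep 6, 1999, so the next rule applies.
Among Vance and Bianchi, by admission number (higher first): Vance (502) before Bianchi (329).
Order: Mendoza, Horvat, Brennan, Abara, Ruiz, Vance, Bianchi. So position 6.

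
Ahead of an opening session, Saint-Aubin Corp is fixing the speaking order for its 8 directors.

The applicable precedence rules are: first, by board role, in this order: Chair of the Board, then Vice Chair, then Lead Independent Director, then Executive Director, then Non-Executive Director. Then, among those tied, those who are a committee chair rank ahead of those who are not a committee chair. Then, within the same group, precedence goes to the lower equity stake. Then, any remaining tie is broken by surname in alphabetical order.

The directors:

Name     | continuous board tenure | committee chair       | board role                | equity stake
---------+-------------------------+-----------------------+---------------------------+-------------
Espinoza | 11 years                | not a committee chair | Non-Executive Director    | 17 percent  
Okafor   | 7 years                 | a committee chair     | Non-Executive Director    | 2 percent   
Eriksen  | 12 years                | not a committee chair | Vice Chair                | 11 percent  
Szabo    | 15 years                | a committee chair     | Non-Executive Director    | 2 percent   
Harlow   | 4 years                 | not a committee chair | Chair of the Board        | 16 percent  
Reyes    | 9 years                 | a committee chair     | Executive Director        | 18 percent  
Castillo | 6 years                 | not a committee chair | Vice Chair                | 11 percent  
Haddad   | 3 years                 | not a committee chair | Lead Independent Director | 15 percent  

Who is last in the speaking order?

Espinoza

By board role: Harlow (Chair of the Board); then Castillo and Eriksen (Vice Chair); then Haddad (Lead Independent Director); then Reyes (Executive Director); then Okafor, Szabo and Espinoza (Non-Executive Director).
Castillo and Eriksen are each not a committee chair, so the next rule applies.
Castillo and Eriksen both have equity stake 11 percent, so the next rule applies.
Among Castillo and Eriksen, alphabetically by surname: Castillo before Eriksen.
Among Okafor, Szabo and Espinoza, a committee chair before not a committee chair: Okafor and Szabo (a committee chair) before Espinoza (not a committee chair).
Okafor and Szabo both have equity stake 2 percent, so the next rule applies.
Among Okafor and Szabo, alphabetically by surname: Okafor before Szabo.
Order: Harlow, Castillo, Eriksen, Haddad, Reyes, Okafor, Szabo, Espinoza.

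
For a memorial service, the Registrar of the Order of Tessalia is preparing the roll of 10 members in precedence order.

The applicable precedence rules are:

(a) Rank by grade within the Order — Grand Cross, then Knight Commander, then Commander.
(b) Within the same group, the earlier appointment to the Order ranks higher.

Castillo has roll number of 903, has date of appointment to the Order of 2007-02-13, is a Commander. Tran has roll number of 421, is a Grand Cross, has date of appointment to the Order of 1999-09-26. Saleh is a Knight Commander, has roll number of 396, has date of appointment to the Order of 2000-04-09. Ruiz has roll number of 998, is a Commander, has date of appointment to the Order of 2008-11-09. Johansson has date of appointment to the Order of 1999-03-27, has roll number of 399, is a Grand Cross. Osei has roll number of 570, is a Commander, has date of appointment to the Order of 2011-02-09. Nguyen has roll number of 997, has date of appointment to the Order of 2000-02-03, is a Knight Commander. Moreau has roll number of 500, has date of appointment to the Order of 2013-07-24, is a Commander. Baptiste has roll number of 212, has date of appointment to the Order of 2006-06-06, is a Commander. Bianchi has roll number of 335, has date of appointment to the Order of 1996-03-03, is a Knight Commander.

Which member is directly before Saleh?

Nguyen

By grade within the Order: Johansson and Tran (Grand Cross); then Bianchi, Nguyen and Saleh (Knight Commander); then Baptiste, Castillo, Ruiz, Osei and Moreau (Commander).
Among Johansson and Tran, by date of appointment to the Order (earlier first): Johansson (1999-03-27) before Tran (1999-09-26).
Among Bianchi, Nguyen and Saleh, by date of appointment to the Order (earlier first): Bianchi (1996-03-03) before Nguyen (2000-02-03) before Saleh (2000-04-09).
Among Baptiste, Castillo, Ruiz, Osei and Moreau, by date of appointment to the Order (earlier first): Baptiste (2006-06-06) before Castillo (2007-02-13) before Ruiz (2008-11-09) before Osei (2011-02-09) before Moreau (2013-07-24).
Order: Johansson, Tran, Bianchi, Nguyen, Saleh, Baptiste, Castillo, Ruiz, Osei, Moreau.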